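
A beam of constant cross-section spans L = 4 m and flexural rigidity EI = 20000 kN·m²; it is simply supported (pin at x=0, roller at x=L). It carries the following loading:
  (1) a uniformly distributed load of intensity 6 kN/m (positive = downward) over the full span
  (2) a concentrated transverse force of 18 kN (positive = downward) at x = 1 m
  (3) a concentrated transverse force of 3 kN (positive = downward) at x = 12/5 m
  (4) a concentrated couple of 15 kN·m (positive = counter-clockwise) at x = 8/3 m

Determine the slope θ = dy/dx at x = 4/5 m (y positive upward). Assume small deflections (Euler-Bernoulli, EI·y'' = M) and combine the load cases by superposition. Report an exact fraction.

Load 1 — uniform load w=6 kN/m over full span:
  θ_1 = -w(L³-6Lx²+4x³)/(24EI) = -6·(4³-6·4·(4/5)²+4·(4/5)³)/(24·20000) = -99/156250 rad
Load 2 — point force P=18 kN at a=1 m (b=L-a=3):
  θ_2 = -Pb(L²-b²-3x²)/(6LEI)  [x≤a] = -18·3·(4²-3²-3·(4/5)²)/(6·4·20000) = -1143/2000000 rad
Load 3 — point force P=3 kN at a=12/5 m (b=L-a=8/5):
  θ_3 = -Pb(L²-b²-3x²)/(6LEI)  [x≤a] = -3·(8/5)·(4²-(8/5)²-3·(4/5)²)/(6·4·20000) = -9/78125 rad
Load 4 — applied couple M₀=15 kN·m at a=8/3 m (b=L-a=4/3):
  θ_4 = (M₀x²/(2L)+C₁)/EI  [x≤a] with C₁=M₀(3b²-L²)/(6L)=-20/3 = (15·(4/5)²/(2·4)+(-20/3))/20000 = -41/150000 rad
Superposition: θ = Σ θ_i = -47809/30000000 rad ≈ -0.001594 rad

θ(4/5) = -47809/30000000 rad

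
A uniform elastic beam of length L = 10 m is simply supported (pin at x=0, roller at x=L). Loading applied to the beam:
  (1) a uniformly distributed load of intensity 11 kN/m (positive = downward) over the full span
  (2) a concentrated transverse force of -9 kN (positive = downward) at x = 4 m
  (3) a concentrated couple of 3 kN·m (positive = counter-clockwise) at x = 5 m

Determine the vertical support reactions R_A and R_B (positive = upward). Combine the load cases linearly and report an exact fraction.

R_A = 499/10 kN, R_B = 511/10 kN

Load 1 — uniform load w=11 kN/m over full span:
  R_A = wL/2 = 11·10/2 = 55 kN
  R_B = wL/2 = 11·10/2 = 55 kN
Load 2 — point force P=-9 kN at a=4 m (b=L-a=6):
  R_A = Pb/L = (-9)·6/10 = -27/5 kN
  R_B = Pa/L = (-9)·4/10 = -18/5 kN
Load 3 — applied couple M₀=3 kN·m at a=5 m (b=L-a=5):
  R_A = M₀/L = 3/10 kN
  R_B = -M₀/L = -3/10 kN
Superposition: R_A = 499/10 kN, R_B = 511/10 kN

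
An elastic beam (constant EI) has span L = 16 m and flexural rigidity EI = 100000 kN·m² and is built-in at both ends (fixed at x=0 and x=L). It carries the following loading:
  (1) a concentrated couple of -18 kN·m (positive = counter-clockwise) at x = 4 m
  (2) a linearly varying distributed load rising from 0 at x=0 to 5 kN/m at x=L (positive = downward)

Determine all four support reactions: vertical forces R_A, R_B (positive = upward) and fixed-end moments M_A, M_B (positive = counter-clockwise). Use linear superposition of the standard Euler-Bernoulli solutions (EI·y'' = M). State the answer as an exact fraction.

R_A = 687/64 kN, M_A = 1105/24 kN·m, R_B = 1873/64 kN, M_B = -557/8 kN·m

Load 1 — applied couple M₀=-18 kN·m at a=4 m (b=L-a=12):
  R_A = 6M₀ab/L³ = 6·(-18)·4·12/16³ = -81/64 kN
  M_A = M₀b(2a-b)/L² = (-18)·12·(2·4-12)/16² = 27/8 kN·m
  R_B = -6M₀ab/L³ = -6·(-18)·4·12/16³ = 81/64 kN
  M_B = M₀a(2b-a)/L² = (-18)·4·(2·12-4)/16² = -45/8 kN·m
Load 2 — triangular load w₀=5 kN/m (0→w₀ over full span):
  R_A = 3w₀L/20 = 3·5·16/20 = 12 kN
  M_A = w₀L²/30 = 5·16²/30 = 128/3 kN·m
  R_B = 7w₀L/20 = 7·5·16/20 = 28 kN
  M_B = -w₀L²/20 = -5·16²/20 = -64 kN·m
Superposition: R_A = 687/64 kN, M_A = 1105/24 kN·m, R_B = 1873/64 kN, M_B = -557/8 kN·m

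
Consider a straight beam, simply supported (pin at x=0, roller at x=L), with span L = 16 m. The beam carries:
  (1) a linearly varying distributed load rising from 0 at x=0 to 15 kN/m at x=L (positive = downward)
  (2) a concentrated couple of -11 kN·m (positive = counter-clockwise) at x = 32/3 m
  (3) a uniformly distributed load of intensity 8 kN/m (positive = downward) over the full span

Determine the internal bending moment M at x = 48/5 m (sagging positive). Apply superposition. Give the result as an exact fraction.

M(48/5) = 12123/25 kN·m

Load 1 — triangular load w₀=15 kN/m (0→w₀ over full span):
  M_1 = w₀Lx/6 - w₀x³/(6L) = 15·16·(48/5)/6 - 15·(48/5)³/(6·16) = 6144/25 kN·m
Load 2 — applied couple M₀=-11 kN·m at a=32/3 m (b=L-a=16/3):
  M_2 = M₀x/L  [x≤a] = (-11)·(48/5)/16 = -33/5 kN·m
Load 3 — uniform load w=8 kN/m over full span:
  M_3 = wx(L-x)/2 = 8·(48/5)·(16-(48/5))/2 = 6144/25 kN·m
Superposition: M = Σ M_i = 12123/25 kN·m ≈ 484.920000 kN·m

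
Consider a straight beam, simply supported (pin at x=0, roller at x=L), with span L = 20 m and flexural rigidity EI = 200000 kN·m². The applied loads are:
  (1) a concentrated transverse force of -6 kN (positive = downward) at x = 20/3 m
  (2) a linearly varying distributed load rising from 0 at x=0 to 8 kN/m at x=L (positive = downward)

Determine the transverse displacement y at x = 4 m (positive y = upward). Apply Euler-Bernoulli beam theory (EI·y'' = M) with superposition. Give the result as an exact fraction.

Load 1 — point force P=-6 kN at a=20/3 m (b=L-a=40/3):
  y_1 = -Pbx(L²-b²-x²)/(6LEI)  [x≤a] = -(-6)·(40/3)·4·(20²-(40/3)²-4²)/(6·20·200000) = 232/84375 m
Load 2 — triangular load w₀=8 kN/m (0→w₀ over full span):
  y_2 = -w₀x(7L⁴-10L²x²+3x⁴)/(360LEI) = -8·4·(7·20⁴-10·20²·4²+3·4⁴)/(360·20·200000) = -5504/234375 m
Superposition: y = Σ y_i = -43736/2109375 m ≈ -0.020734 m

y(4) = -43736/2109375 m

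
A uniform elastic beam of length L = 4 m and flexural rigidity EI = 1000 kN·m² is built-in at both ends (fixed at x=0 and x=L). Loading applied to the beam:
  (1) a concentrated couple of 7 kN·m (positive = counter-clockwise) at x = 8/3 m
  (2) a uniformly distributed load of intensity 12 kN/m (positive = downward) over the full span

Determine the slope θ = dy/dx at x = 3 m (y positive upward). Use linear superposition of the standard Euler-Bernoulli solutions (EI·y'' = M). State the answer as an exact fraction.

θ(3) = 43/6000 rad

Load 1 — applied couple M₀=7 kN·m at a=8/3 m (b=L-a=4/3):
  θ_1 = (R_Ax²/2 - M_Ax - M₀(x-a))/EI  [x>a] with R_A=7/3, M_A=7/3 = ((7/3)·3²/2 - (7/3)·3 - 7·(3-(8/3)))/1000 = 7/6000 rad
Load 2 — uniform load w=12 kN/m over full span:
  θ_2 = -wx(L-x)(L-2x)/(12EI) = -12·3·(4-3)·(4-2·3)/(12·1000) = 3/500 rad
Superposition: θ = Σ θ_i = 43/6000 rad ≈ 0.007167 rad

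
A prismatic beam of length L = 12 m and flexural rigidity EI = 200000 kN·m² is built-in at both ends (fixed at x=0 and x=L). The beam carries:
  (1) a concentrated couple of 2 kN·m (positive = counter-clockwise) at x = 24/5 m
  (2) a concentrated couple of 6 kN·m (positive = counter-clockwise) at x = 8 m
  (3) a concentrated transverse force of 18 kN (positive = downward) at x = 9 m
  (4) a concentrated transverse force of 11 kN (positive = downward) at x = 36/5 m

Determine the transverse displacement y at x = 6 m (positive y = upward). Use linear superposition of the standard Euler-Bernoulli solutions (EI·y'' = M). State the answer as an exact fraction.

y(6) = -22353/25000000 m

Load 1 — applied couple M₀=2 kN·m at a=24/5 m (b=L-a=36/5):
  y_1 = (R_Ax³/6 - M_Ax²/2 - M₀(x-a)²/2)/EI  [x>a] with R_A=6/25, M_A=6/25 = ((6/25)·6³/6 - (6/25)·6²/2 - 2·(6-(24/5))²/2)/200000 = 9/625000 m
Load 2 — applied couple M₀=6 kN·m at a=8 m (b=L-a=4):
  y_2 = (R_Ax³/6 - M_Ax²/2)/EI  [x≤a] with R_A=2/3, M_A=2 = ((2/3)·6³/6 - 2·6²/2)/200000 = -3/50000 m
Load 3 — point force P=18 kN at a=9 m (b=L-a=3):
  y_3 = -Pb²x²(3aL-(3a+b)x)/(6L³EI)  [x≤a] = -18·3²·6²·(3·9·12-(3·9+3)·6)/(6·12³·200000) = -81/200000 m
Load 4 — point force P=11 kN at a=36/5 m (b=L-a=24/5):
  y_4 = -Pb²x²(3aL-(3a+b)x)/(6L³EI)  [x≤a] = -11·(24/5)²·6²·(3·(36/5)·12-(3·(36/5)+(24/5))·6)/(6·12³·200000) = -693/1562500 m
Superposition: y = Σ y_i = -22353/25000000 m ≈ -0.000894 m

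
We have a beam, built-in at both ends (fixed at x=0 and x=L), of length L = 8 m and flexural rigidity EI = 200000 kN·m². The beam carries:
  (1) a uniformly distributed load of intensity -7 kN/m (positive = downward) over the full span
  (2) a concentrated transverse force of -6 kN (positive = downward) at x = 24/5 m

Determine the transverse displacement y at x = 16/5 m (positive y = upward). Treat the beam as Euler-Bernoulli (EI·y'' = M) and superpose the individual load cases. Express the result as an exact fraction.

Load 1 — uniform load w=-7 kN/m over full span:
  y_1 = -wx²(L-x)²/(24EI) = -(-7)·(16/5)²·(8-(16/5))²/(24·200000) = 672/1953125 m
Load 2 — point force P=-6 kN at a=24/5 m (b=L-a=16/5):
  y_2 = -Pb²x²(3aL-(3a+b)x)/(6L³EI)  [x≤a] = -(-6)·(16/5)²·(16/5)²·(3·(24/5)·8-(3·(24/5)+(16/5))·(16/5))/(6·8³·200000) = 2944/48828125 m
Superposition: y = Σ y_i = 19744/48828125 m ≈ 0.000404 m

y(16/5) = 19744/48828125 m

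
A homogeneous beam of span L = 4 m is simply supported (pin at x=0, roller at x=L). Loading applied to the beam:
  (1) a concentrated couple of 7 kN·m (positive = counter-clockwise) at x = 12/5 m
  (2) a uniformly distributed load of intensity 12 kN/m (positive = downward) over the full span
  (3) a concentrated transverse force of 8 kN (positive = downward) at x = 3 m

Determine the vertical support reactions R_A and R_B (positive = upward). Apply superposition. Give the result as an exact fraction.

R_A = 111/4 kN, R_B = 113/4 kN

Load 1 — applied couple M₀=7 kN·m at a=12/5 m (b=L-a=8/5):
  R_A = M₀/L = 7/4 kN
  R_B = -M₀/L = -7/4 kN
Load 2 — uniform load w=12 kN/m over full span:
  R_A = wL/2 = 12·4/2 = 24 kN
  R_B = wL/2 = 12·4/2 = 24 kN
Load 3 — point force P=8 kN at a=3 m (b=L-a=1):
  R_A = Pb/L = 8·1/4 = 2 kN
  R_B = Pa/L = 8·3/4 = 6 kN
Superposition: R_A = 111/4 kN, R_B = 113/4 kN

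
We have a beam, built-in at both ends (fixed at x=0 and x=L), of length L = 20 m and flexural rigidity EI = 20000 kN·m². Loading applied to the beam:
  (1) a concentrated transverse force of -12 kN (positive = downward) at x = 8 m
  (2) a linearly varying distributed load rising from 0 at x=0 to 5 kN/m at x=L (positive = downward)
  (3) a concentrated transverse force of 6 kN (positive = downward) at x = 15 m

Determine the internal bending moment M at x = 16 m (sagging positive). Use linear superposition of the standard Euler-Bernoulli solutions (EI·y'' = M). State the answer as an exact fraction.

M(16) = 36557/3000 kN·m

Load 1 — point force P=-12 kN at a=8 m (b=L-a=12):
  M_1 = Pa²(a+3b)(L-x)/L³ - Pa²b/L²  [x>a] = (-12)·8²·(8+3·12)·(20-16)/20³ - (-12)·8²·12/20² = 768/125 kN·m
Load 2 — triangular load w₀=5 kN/m (0→w₀ over full span):
  M_2 = 3w₀Lx/20 - w₀L²/30 - w₀x³/(6L) = 3·5·20·16/20 - 5·20²/30 - 5·16³/(6·20) = 8/3 kN·m
Load 3 — point force P=6 kN at a=15 m (b=L-a=5):
  M_3 = Pa²(a+3b)(L-x)/L³ - Pa²b/L²  [x>a] = 6·15²·(15+3·5)·(20-16)/20³ - 6·15²·5/20² = 27/8 kN·m
Superposition: M = Σ M_i = 36557/3000 kN·m ≈ 12.185667 kN·m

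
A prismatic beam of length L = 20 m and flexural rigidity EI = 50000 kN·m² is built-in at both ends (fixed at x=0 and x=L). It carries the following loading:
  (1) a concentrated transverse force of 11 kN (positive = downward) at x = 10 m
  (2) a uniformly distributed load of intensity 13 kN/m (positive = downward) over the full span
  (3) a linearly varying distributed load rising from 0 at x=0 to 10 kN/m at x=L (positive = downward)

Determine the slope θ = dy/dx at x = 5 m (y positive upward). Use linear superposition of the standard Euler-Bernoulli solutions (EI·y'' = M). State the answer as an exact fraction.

θ(5) = -759/32000 rad

Load 1 — point force P=11 kN at a=10 m (b=L-a=10):
  θ_1 = -Pb²x(2aL-(3a+b)x)/(2L³EI)  [x≤a] = -11·10²·5·(2·10·20-(3·10+10)·5)/(2·20³·50000) = -11/8000 rad
Load 2 — uniform load w=13 kN/m over full span:
  θ_2 = -wx(L-x)(L-2x)/(12EI) = -13·5·(20-5)·(20-2·5)/(12·50000) = -13/800 rad
Load 3 — triangular load w₀=10 kN/m (0→w₀ over full span):
  θ_3 = -w₀(2x(L-x)(L-2x)(x+2L)+x²(L-x)²)/(120LEI) = -10·(2·5·(20-5)·(20-2·5)·(5+2·20)+5²·(20-5)²)/(120·20·50000) = -39/6400 rad
Superposition: θ = Σ θ_i = -759/32000 rad ≈ -0.023719 rad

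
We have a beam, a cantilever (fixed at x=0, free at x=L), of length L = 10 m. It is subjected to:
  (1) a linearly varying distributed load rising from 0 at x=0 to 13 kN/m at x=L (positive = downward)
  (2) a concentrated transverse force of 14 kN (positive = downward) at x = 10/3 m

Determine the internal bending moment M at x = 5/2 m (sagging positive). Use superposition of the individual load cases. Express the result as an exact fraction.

M(5/2) = -27445/96 kN·m

Load 1 — triangular load w₀=13 kN/m (0→w₀ over full span):
  M_1 = w₀Lx/2 - w₀L²/3 - w₀x³/(6L) = 13·10·(5/2)/2 - 13·10²/3 - 13·(5/2)³/(6·10) = -8775/32 kN·m
Load 2 — point force P=14 kN at a=10/3 m (b=L-a=20/3):
  M_2 = -P(a-x)  [x≤a] = -14·((10/3)-(5/2)) = -35/3 kN·m
Superposition: M = Σ M_i = -27445/96 kN·m ≈ -285.885417 kN·m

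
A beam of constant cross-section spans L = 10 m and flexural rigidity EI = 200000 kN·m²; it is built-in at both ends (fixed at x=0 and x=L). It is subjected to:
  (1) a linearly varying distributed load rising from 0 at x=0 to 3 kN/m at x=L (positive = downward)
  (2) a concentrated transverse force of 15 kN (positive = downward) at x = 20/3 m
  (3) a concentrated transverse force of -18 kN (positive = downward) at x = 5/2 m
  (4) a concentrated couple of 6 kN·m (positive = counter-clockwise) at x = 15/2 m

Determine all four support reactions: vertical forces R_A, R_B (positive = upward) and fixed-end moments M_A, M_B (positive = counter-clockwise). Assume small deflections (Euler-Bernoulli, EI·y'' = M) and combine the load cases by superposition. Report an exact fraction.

Load 1 — triangular load w₀=3 kN/m (0→w₀ over full span):
  R_A = 3w₀L/20 = 3·3·10/20 = 9/2 kN
  M_A = w₀L²/30 = 3·10²/30 = 10 kN·m
  R_B = 7w₀L/20 = 7·3·10/20 = 21/2 kN
  M_B = -w₀L²/20 = -3·10²/20 = -15 kN·m
Load 2 — point force P=15 kN at a=20/3 m (b=L-a=10/3):
  R_A = Pb²(3a+b)/L³ = 15·(10/3)²·(3·(20/3)+(10/3))/10³ = 35/9 kN
  M_A = Pab²/L² = 15·(20/3)·(10/3)²/10² = 100/9 kN·m
  R_B = Pa²(a+3b)/L³ = 15·(20/3)²·((20/3)+3·(10/3))/10³ = 100/9 kN
  M_B = -Pa²b/L² = -15·(20/3)²·(10/3)/10² = -200/9 kN·m
Load 3 — point force P=-18 kN at a=5/2 m (b=L-a=15/2):
  R_A = Pb²(3a+b)/L³ = (-18)·(15/2)²·(3·(5/2)+(15/2))/10³ = -243/16 kN
  M_A = Pab²/L² = (-18)·(5/2)·(15/2)²/10² = -405/16 kN·m
  R_B = Pa²(a+3b)/L³ = (-18)·(5/2)²·((5/2)+3·(15/2))/10³ = -45/16 kN
  M_B = -Pa²b/L² = -(-18)·(5/2)²·(15/2)/10² = 135/16 kN·m
Load 4 — applied couple M₀=6 kN·m at a=15/2 m (b=L-a=5/2):
  R_A = 6M₀ab/L³ = 6·6·(15/2)·(5/2)/10³ = 27/40 kN
  M_A = M₀b(2a-b)/L² = 6·(5/2)·(2·(15/2)-(5/2))/10² = 15/8 kN·m
  R_B = -6M₀ab/L³ = -6·6·(15/2)·(5/2)/10³ = -27/40 kN
  M_B = M₀a(2b-a)/L² = 6·(15/2)·(2·(5/2)-(15/2))/10² = -9/8 kN·m
Superposition: R_A = -4409/720 kN, M_A = -335/144 kN·m, R_B = 13049/720 kN, M_B = -4307/144 kN·m

R_A = -4409/720 kN, M_A = -335/144 kN·m, R_B = 13049/720 kN, M_B = -4307/144 kN·m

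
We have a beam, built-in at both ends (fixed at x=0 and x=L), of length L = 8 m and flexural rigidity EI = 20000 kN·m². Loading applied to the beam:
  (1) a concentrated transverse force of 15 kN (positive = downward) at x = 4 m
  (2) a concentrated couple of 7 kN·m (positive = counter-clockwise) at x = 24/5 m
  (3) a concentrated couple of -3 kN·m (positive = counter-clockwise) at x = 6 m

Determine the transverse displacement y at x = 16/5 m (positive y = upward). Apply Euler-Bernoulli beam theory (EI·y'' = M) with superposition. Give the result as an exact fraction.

Load 1 — point force P=15 kN at a=4 m (b=L-a=4):
  y_1 = -Pb²x²(3aL-(3a+b)x)/(6L³EI)  [x≤a] = -15·4²·(16/5)²·(3·4·8-(3·4+4)·(16/5))/(6·8³·20000) = -28/15625 m
Load 2 — applied couple M₀=7 kN·m at a=24/5 m (b=L-a=16/5):
  y_2 = (R_Ax³/6 - M_Ax²/2)/EI  [x≤a] with R_A=63/50, M_A=56/25 = ((63/50)·(16/5)³/6 - (56/25)·(16/5)²/2)/20000 = -448/1953125 m
Load 3 — applied couple M₀=-3 kN·m at a=6 m (b=L-a=2):
  y_3 = (R_Ax³/6 - M_Ax²/2)/EI  [x≤a] with R_A=-27/64, M_A=-15/16 = ((-27/64)·(16/5)³/6 - (-15/16)·(16/5)²/2)/20000 = 39/312500 m
Superposition: y = Σ y_i = -14817/7812500 m ≈ -0.001897 m

y(16/5) = -14817/7812500 m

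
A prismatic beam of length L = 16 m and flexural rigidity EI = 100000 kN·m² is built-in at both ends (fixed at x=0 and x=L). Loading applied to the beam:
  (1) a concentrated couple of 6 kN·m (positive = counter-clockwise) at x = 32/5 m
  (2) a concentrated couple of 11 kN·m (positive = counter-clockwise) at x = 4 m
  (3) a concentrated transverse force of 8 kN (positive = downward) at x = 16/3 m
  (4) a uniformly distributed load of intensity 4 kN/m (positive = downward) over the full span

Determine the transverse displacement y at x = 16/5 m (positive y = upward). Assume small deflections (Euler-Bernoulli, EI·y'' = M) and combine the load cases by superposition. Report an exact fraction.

y(16/5) = -10450913/3164062500 m

Load 1 — applied couple M₀=6 kN·m at a=32/5 m (b=L-a=48/5):
  y_1 = (R_Ax³/6 - M_Ax²/2)/EI  [x≤a] with R_A=27/50, M_A=18/25 = ((27/50)·(16/5)³/6 - (18/25)·(16/5)²/2)/100000 = -72/9765625 m
Load 2 — applied couple M₀=11 kN·m at a=4 m (b=L-a=12):
  y_2 = (R_Ax³/6 - M_Ax²/2)/EI  [x≤a] with R_A=99/128, M_A=-33/16 = ((99/128)·(16/5)³/6 - (-33/16)·(16/5)²/2)/100000 = 231/1562500 m
Load 3 — point force P=8 kN at a=16/3 m (b=L-a=32/3):
  y_3 = -Pb²x²(3aL-(3a+b)x)/(6L³EI)  [x≤a] = -8·(32/3)²·(16/5)²·(3·(16/3)·16-(3·(16/3)+(32/3))·(16/5))/(6·16³·100000) = -4096/6328125 m
Load 4 — uniform load w=4 kN/m over full span:
  y_4 = -wx²(L-x)²/(24EI) = -4·(16/5)²·(16-(16/5))²/(24·100000) = -16384/5859375 m
Superposition: y = Σ y_i = -10450913/3164062500 m ≈ -0.003303 m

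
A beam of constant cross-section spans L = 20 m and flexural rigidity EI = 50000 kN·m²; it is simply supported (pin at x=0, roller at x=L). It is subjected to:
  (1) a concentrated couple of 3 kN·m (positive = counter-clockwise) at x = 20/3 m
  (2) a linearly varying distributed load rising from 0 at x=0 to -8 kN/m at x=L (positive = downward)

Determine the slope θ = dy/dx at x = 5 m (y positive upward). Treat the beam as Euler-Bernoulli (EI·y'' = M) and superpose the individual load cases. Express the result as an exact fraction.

θ(5) = 2669/144000 rad

Load 1 — applied couple M₀=3 kN·m at a=20/3 m (b=L-a=40/3):
  θ_1 = (M₀x²/(2L)+C₁)/EI  [x≤a] with C₁=M₀(3b²-L²)/(6L)=10/3 = (3·5²/(2·20)+(10/3))/50000 = 1/9600 rad
Load 2 — triangular load w₀=-8 kN/m (0→w₀ over full span):
  θ_2 = -w₀(7L⁴-30L²x²+15x⁴)/(360LEI) = -(-8)·(7·20⁴-30·20²·5²+15·5⁴)/(360·20·50000) = 1327/72000 rad
Superposition: θ = Σ θ_i = 2669/144000 rad ≈ 0.018535 rad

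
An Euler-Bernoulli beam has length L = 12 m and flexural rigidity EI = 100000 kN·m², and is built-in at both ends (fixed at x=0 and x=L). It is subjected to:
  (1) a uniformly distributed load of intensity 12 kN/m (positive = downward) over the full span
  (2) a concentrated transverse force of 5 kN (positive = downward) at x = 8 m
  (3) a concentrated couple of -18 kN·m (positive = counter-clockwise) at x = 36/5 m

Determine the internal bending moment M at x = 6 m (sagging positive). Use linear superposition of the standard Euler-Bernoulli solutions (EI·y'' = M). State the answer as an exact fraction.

M(6) = 1022/15 kN·m

Load 1 — uniform load w=12 kN/m over full span:
  M_1 = wLx/2 - wL²/12 - wx²/2 = 12·12·6/2 - 12·12²/12 - 12·6²/2 = 72 kN·m
Load 2 — point force P=5 kN at a=8 m (b=L-a=4):
  M_2 = Pb²(3a+b)x/L³ - Pab²/L²  [x≤a] = 5·4²·(3·8+4)·6/12³ - 5·8·4²/12² = 10/3 kN·m
Load 3 — applied couple M₀=-18 kN·m at a=36/5 m (b=L-a=24/5):
  M_3 = R_Ax - M_A  [x≤a] with R_A=-54/25, M_A=-144/25 = (-54/25)·6 - (-144/25) = -36/5 kN·m
Superposition: M = Σ M_i = 1022/15 kN·m ≈ 68.133333 kN·m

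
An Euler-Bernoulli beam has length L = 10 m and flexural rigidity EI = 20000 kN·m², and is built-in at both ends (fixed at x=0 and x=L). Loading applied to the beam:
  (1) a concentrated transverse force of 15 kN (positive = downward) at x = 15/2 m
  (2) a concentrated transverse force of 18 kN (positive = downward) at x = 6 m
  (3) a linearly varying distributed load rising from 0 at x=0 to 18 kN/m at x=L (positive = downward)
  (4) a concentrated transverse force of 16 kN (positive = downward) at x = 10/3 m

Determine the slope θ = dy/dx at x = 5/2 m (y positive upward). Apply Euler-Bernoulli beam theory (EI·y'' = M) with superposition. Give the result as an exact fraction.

θ(5/2) = -1433443/230400000 rad

Load 1 — point force P=15 kN at a=15/2 m (b=L-a=5/2):
  θ_1 = -Pb²x(2aL-(3a+b)x)/(2L³EI)  [x≤a] = -15·(5/2)²·(5/2)·(2·(15/2)·10-(3·(15/2)+(5/2))·(5/2))/(2·10³·20000) = -21/40960 rad
Load 2 — point force P=18 kN at a=6 m (b=L-a=4):
  θ_2 = -Pb²x(2aL-(3a+b)x)/(2L³EI)  [x≤a] = -18·4²·(5/2)·(2·6·10-(3·6+4)·(5/2))/(2·10³·20000) = -117/100000 rad
Load 3 — triangular load w₀=18 kN/m (0→w₀ over full span):
  θ_3 = -w₀(2x(L-x)(L-2x)(x+2L)+x²(L-x)²)/(120LEI) = -18·(2·(5/2)·(10-(5/2))·(10-2·(5/2))·((5/2)+2·10)+(5/2)²·(10-(5/2))²)/(120·10·20000) = -351/102400 rad
Load 4 — point force P=16 kN at a=10/3 m (b=L-a=20/3):
  θ_4 = -Pb²x(2aL-(3a+b)x)/(2L³EI)  [x≤a] = -16·(20/3)²·(5/2)·(2·(10/3)·10-(3·(10/3)+(20/3))·(5/2))/(2·10³·20000) = -1/900 rad
Superposition: θ = Σ θ_i = -1433443/230400000 rad ≈ -0.006222 rad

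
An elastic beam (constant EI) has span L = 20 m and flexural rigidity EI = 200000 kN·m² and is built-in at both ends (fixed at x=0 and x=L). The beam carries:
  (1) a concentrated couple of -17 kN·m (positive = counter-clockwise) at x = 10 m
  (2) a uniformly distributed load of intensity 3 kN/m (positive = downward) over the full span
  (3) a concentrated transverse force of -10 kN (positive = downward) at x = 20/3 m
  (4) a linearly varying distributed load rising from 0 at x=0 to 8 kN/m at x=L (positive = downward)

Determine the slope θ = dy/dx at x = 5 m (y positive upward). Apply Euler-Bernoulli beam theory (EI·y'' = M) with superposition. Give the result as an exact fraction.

Load 1 — applied couple M₀=-17 kN·m at a=10 m (b=L-a=10):
  θ_1 = (R_Ax²/2 - M_Ax)/EI  [x≤a] with R_A=-51/40, M_A=-17/4 = ((-51/40)·5²/2 - (-17/4)·5)/200000 = 17/640000 rad
Load 2 — uniform load w=3 kN/m over full span:
  θ_2 = -wx(L-x)(L-2x)/(12EI) = -3·5·(20-5)·(20-2·5)/(12·200000) = -3/3200 rad
Load 3 — point force P=-10 kN at a=20/3 m (b=L-a=40/3):
  θ_3 = -Pb²x(2aL-(3a+b)x)/(2L³EI)  [x≤a] = -(-10)·(40/3)²·5·(2·(20/3)·20-(3·(20/3)+(40/3))·5)/(2·20³·200000) = 1/3600 rad
Load 4 — triangular load w₀=8 kN/m (0→w₀ over full span):
  θ_4 = -w₀(2x(L-x)(L-2x)(x+2L)+x²(L-x)²)/(120LEI) = -8·(2·5·(20-5)·(20-2·5)·(5+2·20)+5²·(20-5)²)/(120·20·200000) = -39/32000 rad
Superposition: θ = Σ θ_i = -10667/5760000 rad ≈ -0.001852 rad

θ(5) = -10667/5760000 rad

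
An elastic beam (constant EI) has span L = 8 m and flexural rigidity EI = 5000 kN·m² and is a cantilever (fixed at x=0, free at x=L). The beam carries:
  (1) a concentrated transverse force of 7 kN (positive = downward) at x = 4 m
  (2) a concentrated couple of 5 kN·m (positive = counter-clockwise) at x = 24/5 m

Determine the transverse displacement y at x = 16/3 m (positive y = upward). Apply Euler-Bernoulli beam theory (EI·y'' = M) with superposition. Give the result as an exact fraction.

y(16/3) = -96/3125 m

Load 1 — point force P=7 kN at a=4 m (b=L-a=4):
  y_1 = -Pa²(3x-a)/(6EI)  [x>a] = -7·4²·(3·(16/3)-4)/(6·5000) = -28/625 m
Load 2 — applied couple M₀=5 kN·m at a=24/5 m (b=L-a=16/5):
  y_2 = M₀a(2x-a)/(2EI)  [x>a] = 5·(24/5)·(2·(16/3)-(24/5))/(2·5000) = 44/3125 m
Superposition: y = Σ y_i = -96/3125 m ≈ -0.030720 m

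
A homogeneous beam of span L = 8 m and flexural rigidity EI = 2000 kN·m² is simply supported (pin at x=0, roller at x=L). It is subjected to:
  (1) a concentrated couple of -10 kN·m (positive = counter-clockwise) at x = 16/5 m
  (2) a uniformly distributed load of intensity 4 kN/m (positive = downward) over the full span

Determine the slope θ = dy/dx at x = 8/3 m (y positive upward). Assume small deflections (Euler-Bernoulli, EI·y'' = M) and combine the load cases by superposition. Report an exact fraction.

θ(8/3) = -2359/101250 rad

Load 1 — applied couple M₀=-10 kN·m at a=16/5 m (b=L-a=24/5):
  θ_1 = (M₀x²/(2L)+C₁)/EI  [x≤a] with C₁=M₀(3b²-L²)/(6L)=-16/15 = ((-10)·(8/3)²/(2·8)+(-16/15))/2000 = -31/11250 rad
Load 2 — uniform load w=4 kN/m over full span:
  θ_2 = -w(L³-6Lx²+4x³)/(24EI) = -4·(8³-6·8·(8/3)²+4·(8/3)³)/(24·2000) = -208/10125 rad
Superposition: θ = Σ θ_i = -2359/101250 rad ≈ -0.023299 rad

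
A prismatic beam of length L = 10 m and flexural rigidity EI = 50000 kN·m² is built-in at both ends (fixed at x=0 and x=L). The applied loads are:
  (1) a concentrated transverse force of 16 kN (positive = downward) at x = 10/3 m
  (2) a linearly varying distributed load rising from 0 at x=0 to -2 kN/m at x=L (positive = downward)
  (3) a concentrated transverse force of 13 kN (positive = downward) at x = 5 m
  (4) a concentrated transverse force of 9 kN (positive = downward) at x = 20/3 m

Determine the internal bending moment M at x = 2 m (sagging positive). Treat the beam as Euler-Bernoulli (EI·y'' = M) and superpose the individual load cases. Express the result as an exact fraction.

M(2) = -259/60 kN·m

Load 1 — point force P=16 kN at a=10/3 m (b=L-a=20/3):
  M_1 = Pb²(3a+b)x/L³ - Pab²/L²  [x≤a] = 16·(20/3)²·(3·(10/3)+(20/3))·2/10³ - 16·(10/3)·(20/3)²/10² = 0 kN·m
Load 2 — triangular load w₀=-2 kN/m (0→w₀ over full span):
  M_2 = 3w₀Lx/20 - w₀L²/30 - w₀x³/(6L) = 3·(-2)·10·2/20 - (-2)·10²/30 - (-2)·2³/(6·10) = 14/15 kN·m
Load 3 — point force P=13 kN at a=5 m (b=L-a=5):
  M_3 = Pb²(3a+b)x/L³ - Pab²/L²  [x≤a] = 13·5²·(3·5+5)·2/10³ - 13·5·5²/10² = -13/4 kN·m
Load 4 — point force P=9 kN at a=20/3 m (b=L-a=10/3):
  M_4 = Pb²(3a+b)x/L³ - Pab²/L²  [x≤a] = 9·(10/3)²·(3·(20/3)+(10/3))·2/10³ - 9·(20/3)·(10/3)²/10² = -2 kN·m
Superposition: M = Σ M_i = -259/60 kN·m ≈ -4.316667 kN·m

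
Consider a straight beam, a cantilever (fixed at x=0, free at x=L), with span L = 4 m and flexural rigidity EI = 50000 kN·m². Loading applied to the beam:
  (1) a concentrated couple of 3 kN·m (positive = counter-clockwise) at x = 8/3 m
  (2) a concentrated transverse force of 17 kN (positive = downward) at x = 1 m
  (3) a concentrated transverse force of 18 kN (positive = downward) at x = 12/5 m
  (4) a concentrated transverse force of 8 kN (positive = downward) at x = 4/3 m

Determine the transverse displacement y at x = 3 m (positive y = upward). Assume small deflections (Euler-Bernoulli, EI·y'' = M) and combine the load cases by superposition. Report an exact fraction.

y(3) = -358309/126562500 m

Load 1 — applied couple M₀=3 kN·m at a=8/3 m (b=L-a=4/3):
  y_1 = M₀a(2x-a)/(2EI)  [x>a] = 3·(8/3)·(2·3-(8/3))/(2·50000) = 1/3750 m
Load 2 — point force P=17 kN at a=1 m (b=L-a=3):
  y_2 = -Pa²(3x-a)/(6EI)  [x>a] = -17·1²·(3·3-1)/(6·50000) = -17/37500 m
Load 3 — point force P=18 kN at a=12/5 m (b=L-a=8/5):
  y_3 = -Pa²(3x-a)/(6EI)  [x>a] = -18·(12/5)²·(3·3-(12/5))/(6·50000) = -891/390625 m
Load 4 — point force P=8 kN at a=4/3 m (b=L-a=8/3):
  y_4 = -Pa²(3x-a)/(6EI)  [x>a] = -8·(4/3)²·(3·3-(4/3))/(6·50000) = -92/253125 m
Superposition: y = Σ y_i = -358309/126562500 m ≈ -0.002831 m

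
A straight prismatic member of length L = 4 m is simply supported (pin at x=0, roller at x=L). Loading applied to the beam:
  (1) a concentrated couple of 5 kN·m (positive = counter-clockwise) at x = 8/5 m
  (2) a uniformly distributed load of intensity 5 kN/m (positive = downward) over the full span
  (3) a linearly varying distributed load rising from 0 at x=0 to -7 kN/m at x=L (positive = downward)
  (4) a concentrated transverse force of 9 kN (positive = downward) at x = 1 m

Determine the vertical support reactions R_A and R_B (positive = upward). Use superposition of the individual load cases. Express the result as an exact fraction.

R_A = 40/3 kN, R_B = 5/3 kN

Load 1 — applied couple M₀=5 kN·m at a=8/5 m (b=L-a=12/5):
  R_A = M₀/L = 5/4 kN
  R_B = -M₀/L = -5/4 kN
Load 2 — uniform load w=5 kN/m over full span:
  R_A = wL/2 = 5·4/2 = 10 kN
  R_B = wL/2 = 5·4/2 = 10 kN
Load 3 — triangular load w₀=-7 kN/m (0→w₀ over full span):
  R_A = w₀L/6 = (-7)·4/6 = -14/3 kN
  R_B = w₀L/3 = (-7)·4/3 = -28/3 kN
Load 4 — point force P=9 kN at a=1 m (b=L-a=3):
  R_A = Pb/L = 9·3/4 = 27/4 kN
  R_B = Pa/L = 9·1/4 = 9/4 kN
Superposition: R_A = 40/3 kN, R_B = 5/3 kN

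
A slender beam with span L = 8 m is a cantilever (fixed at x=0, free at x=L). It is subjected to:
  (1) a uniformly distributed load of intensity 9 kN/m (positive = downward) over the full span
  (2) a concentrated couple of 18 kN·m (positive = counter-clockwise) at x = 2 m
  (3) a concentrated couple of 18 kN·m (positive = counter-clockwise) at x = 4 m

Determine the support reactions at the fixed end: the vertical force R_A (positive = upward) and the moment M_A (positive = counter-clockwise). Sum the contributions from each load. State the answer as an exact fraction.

R_A = 72 kN, M_A = 252 kN·m

Load 1 — uniform load w=9 kN/m over full span:
  R_A = wL = 9·8 = 72 kN
  M_A = wL²/2 = 9·8²/2 = 288 kN·m
Load 2 — applied couple M₀=18 kN·m at a=2 m (b=L-a=6):
  R_A = 0 kN
  M_A = -M₀ = -18 kN·m
Load 3 — applied couple M₀=18 kN·m at a=4 m (b=L-a=4):
  R_A = 0 kN
  M_A = -M₀ = -18 kN·m
Superposition: R_A = 72 kN, M_A = 252 kN·m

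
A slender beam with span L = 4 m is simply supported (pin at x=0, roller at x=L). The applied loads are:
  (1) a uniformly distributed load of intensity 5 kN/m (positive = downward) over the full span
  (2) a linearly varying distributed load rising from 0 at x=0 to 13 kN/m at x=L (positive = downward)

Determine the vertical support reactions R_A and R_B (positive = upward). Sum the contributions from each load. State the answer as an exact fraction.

Load 1 — uniform load w=5 kN/m over full span:
  R_A = wL/2 = 5·4/2 = 10 kN
  R_B = wL/2 = 5·4/2 = 10 kN
Load 2 — triangular load w₀=13 kN/m (0→w₀ over full span):
  R_A = w₀L/6 = 13·4/6 = 26/3 kN
  R_B = w₀L/3 = 13·4/3 = 52/3 kN
Superposition: R_A = 56/3 kN, R_B = 82/3 kN

R_A = 56/3 kN, R_B = 82/3 kN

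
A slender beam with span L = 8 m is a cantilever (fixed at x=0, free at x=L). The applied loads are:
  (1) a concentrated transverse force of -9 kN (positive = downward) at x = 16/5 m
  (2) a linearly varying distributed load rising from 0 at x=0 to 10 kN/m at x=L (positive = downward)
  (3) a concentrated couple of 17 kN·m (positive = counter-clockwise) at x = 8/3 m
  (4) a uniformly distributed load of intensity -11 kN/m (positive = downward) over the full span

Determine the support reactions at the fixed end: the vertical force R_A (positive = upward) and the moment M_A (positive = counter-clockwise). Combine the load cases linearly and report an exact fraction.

Load 1 — point force P=-9 kN at a=16/5 m (b=L-a=24/5):
  R_A = P = (-9) = -9 kN
  M_A = Pa = (-9)·(16/5) = -144/5 kN·m
Load 2 — triangular load w₀=10 kN/m (0→w₀ over full span):
  R_A = w₀L/2 = 10·8/2 = 40 kN
  M_A = w₀L²/3 = 10·8²/3 = 640/3 kN·m
Load 3 — applied couple M₀=17 kN·m at a=8/3 m (b=L-a=16/3):
  R_A = 0 kN
  M_A = -M₀ = -17 kN·m
Load 4 — uniform load w=-11 kN/m over full span:
  R_A = wL = (-11)·8 = -88 kN
  M_A = wL²/2 = (-11)·8²/2 = -352 kN·m
Superposition: R_A = -57 kN, M_A = -2767/15 kN·m

R_A = -57 kN, M_A = -2767/15 kN·m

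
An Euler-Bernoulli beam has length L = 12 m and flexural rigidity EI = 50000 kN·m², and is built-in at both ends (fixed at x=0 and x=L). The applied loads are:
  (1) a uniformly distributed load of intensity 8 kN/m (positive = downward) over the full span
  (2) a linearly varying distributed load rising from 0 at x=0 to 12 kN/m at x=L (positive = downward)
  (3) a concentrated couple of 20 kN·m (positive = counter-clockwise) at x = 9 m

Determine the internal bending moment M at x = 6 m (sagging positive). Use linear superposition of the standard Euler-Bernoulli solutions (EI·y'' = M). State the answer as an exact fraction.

Load 1 — uniform load w=8 kN/m over full span:
  M_1 = wLx/2 - wL²/12 - wx²/2 = 8·12·6/2 - 8·12²/12 - 8·6²/2 = 48 kN·m
Load 2 — triangular load w₀=12 kN/m (0→w₀ over full span):
  M_2 = 3w₀Lx/20 - w₀L²/30 - w₀x³/(6L) = 3·12·12·6/20 - 12·12²/30 - 12·6³/(6·12) = 36 kN·m
Load 3 — applied couple M₀=20 kN·m at a=9 m (b=L-a=3):
  M_3 = R_Ax - M_A  [x≤a] with R_A=15/8, M_A=25/4 = (15/8)·6 - (25/4) = 5 kN·m
Superposition: M = Σ M_i = 89 kN·m ≈ 89.000000 kN·m

M(6) = 89 kN·m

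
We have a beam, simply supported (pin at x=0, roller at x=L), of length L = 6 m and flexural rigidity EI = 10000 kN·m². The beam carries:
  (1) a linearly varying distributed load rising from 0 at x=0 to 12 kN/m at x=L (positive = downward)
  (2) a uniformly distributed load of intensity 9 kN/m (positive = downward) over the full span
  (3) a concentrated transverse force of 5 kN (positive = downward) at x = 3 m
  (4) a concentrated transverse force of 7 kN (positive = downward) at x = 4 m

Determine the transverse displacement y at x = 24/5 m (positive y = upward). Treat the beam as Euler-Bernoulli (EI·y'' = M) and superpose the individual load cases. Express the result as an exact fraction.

Load 1 — triangular load w₀=12 kN/m (0→w₀ over full span):
  y_1 = -w₀x(7L⁴-10L²x²+3x⁴)/(360LEI) = -12·(24/5)·(7·6⁴-10·6²·(24/5)²+3·(24/5)⁴)/(360·6·10000) = -61722/9765625 m
Load 2 — uniform load w=9 kN/m over full span:
  y_2 = -wx(L³-2Lx²+x³)/(24EI) = -9·(24/5)·(6³-2·6·(24/5)²+(24/5)³)/(24·10000) = -7047/781250 m
Load 3 — point force P=5 kN at a=3 m (b=L-a=3):
  y_3 = -Pa(L-x)(2Lx-a²-x²)/(6LEI)  [x>a] = -5·3·(6-(24/5))·(2·6·(24/5)-3²-(24/5)²)/(6·6·10000) = -639/500000 m
Load 4 — point force P=7 kN at a=4 m (b=L-a=2):
  y_4 = -Pa(L-x)(2Lx-a²-x²)/(6LEI)  [x>a] = -7·4·(6-(24/5))·(2·6·(24/5)-4²-(24/5)²)/(6·6·10000) = -406/234375 m
Superposition: y = Σ y_i = -17203837/937500000 m ≈ -0.018351 m

y(24/5) = -17203837/937500000 m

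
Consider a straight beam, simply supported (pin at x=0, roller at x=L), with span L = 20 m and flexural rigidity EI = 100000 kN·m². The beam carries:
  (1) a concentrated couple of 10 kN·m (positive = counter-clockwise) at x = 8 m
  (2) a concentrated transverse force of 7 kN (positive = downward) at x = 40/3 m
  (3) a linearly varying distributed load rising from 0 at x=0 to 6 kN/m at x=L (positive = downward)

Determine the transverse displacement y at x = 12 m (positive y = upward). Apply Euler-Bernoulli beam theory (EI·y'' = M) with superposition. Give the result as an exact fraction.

Load 1 — applied couple M₀=10 kN·m at a=8 m (b=L-a=12):
  y_1 = (M₀x³/(6L)-M₀(x-a)²/2+C₁x)/EI  [x>a] with C₁=M₀(3b²-L²)/(6L)=8/3 = (10·12³/(6·20)-10·(12-8)²/2+(8/3)·12)/100000 = 3/3125 m
Load 2 — point force P=7 kN at a=40/3 m (b=L-a=20/3):
  y_2 = -Pbx(L²-b²-x²)/(6LEI)  [x≤a] = -7·(20/3)·12·(20²-(20/3)²-12²)/(6·20·100000) = -833/84375 m
Load 3 — triangular load w₀=6 kN/m (0→w₀ over full span):
  y_3 = -w₀x(7L⁴-10L²x²+3x⁴)/(360LEI) = -6·12·(7·20⁴-10·20²·12²+3·12⁴)/(360·20·100000) = -4736/78125 m
Superposition: y = Σ y_i = -146672/2109375 m ≈ -0.069533 m

y(12) = -146672/2109375 m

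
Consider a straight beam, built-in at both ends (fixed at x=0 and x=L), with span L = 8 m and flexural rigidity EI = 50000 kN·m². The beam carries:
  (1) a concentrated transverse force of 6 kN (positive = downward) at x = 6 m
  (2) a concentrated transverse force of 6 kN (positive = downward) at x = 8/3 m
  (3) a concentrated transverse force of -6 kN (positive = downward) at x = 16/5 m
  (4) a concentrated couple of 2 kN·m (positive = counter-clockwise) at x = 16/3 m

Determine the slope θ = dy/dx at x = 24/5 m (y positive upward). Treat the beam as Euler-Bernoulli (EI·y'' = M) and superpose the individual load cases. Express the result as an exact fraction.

θ(24/5) = 71/29296875 rad

Load 1 — point force P=6 kN at a=6 m (b=L-a=2):
  θ_1 = -Pb²x(2aL-(3a+b)x)/(2L³EI)  [x≤a] = -6·2²·(24/5)·(2·6·8-(3·6+2)·(24/5))/(2·8³·50000) = 0 rad
Load 2 — point force P=6 kN at a=8/3 m (b=L-a=16/3):
  θ_2 = Pa²(L-x)(2bL-(3b+a)(L-x))/(2L³EI)  [x>a] = 6·(8/3)²·(8-(24/5))·(2·(16/3)·8-(3·(16/3)+(8/3))·(8-(24/5)))/(2·8³·50000) = 16/234375 rad
Load 3 — point force P=-6 kN at a=16/5 m (b=L-a=24/5):
  θ_3 = Pa²(L-x)(2bL-(3b+a)(L-x))/(2L³EI)  [x>a] = (-6)·(16/5)²·(8-(24/5))·(2·(24/5)·8-(3·(24/5)+(16/5))·(8-(24/5)))/(2·8³·50000) = -768/9765625 rad
Load 4 — applied couple M₀=2 kN·m at a=16/3 m (b=L-a=8/3):
  θ_4 = (R_Ax²/2 - M_Ax)/EI  [x≤a] with R_A=1/3, M_A=2/3 = ((1/3)·(24/5)²/2 - (2/3)·(24/5))/50000 = 1/78125 rad
Superposition: θ = Σ θ_i = 71/29296875 rad ≈ 0.000002 rad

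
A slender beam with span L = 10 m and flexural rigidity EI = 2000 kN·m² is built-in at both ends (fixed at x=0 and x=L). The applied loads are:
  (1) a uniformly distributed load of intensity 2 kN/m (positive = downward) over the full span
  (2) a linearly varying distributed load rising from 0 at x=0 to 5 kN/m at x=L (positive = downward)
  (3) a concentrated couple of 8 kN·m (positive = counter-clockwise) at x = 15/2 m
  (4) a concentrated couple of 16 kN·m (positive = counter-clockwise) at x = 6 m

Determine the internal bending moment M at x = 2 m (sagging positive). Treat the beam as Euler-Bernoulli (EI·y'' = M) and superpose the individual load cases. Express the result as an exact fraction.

Load 1 — uniform load w=2 kN/m over full span:
  M_1 = wLx/2 - wL²/12 - wx²/2 = 2·10·2/2 - 2·10²/12 - 2·2²/2 = -2/3 kN·m
Load 2 — triangular load w₀=5 kN/m (0→w₀ over full span):
  M_2 = 3w₀Lx/20 - w₀L²/30 - w₀x³/(6L) = 3·5·10·2/20 - 5·10²/30 - 5·2³/(6·10) = -7/3 kN·m
Load 3 — applied couple M₀=8 kN·m at a=15/2 m (b=L-a=5/2):
  M_3 = R_Ax - M_A  [x≤a] with R_A=9/10, M_A=5/2 = (9/10)·2 - (5/2) = -7/10 kN·m
Load 4 — applied couple M₀=16 kN·m at a=6 m (b=L-a=4):
  M_4 = R_Ax - M_A  [x≤a] with R_A=288/125, M_A=128/25 = (288/125)·2 - (128/25) = -64/125 kN·m
Superposition: M = Σ M_i = -1053/250 kN·m ≈ -4.212000 kN·m

M(2) = -1053/250 kN·m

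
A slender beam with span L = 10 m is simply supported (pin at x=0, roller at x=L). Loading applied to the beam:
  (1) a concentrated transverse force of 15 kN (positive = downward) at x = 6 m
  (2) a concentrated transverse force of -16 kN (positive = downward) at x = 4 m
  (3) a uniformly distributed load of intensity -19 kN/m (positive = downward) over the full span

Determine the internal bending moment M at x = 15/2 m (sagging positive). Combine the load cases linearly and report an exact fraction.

Load 1 — point force P=15 kN at a=6 m (b=L-a=4):
  M_1 = Pa(L-x)/L  [x>a] = 15·6·(10-(15/2))/10 = 45/2 kN·m
Load 2 — point force P=-16 kN at a=4 m (b=L-a=6):
  M_2 = Pa(L-x)/L  [x>a] = (-16)·4·(10-(15/2))/10 = -16 kN·m
Load 3 — uniform load w=-19 kN/m over full span:
  M_3 = wx(L-x)/2 = (-19)·(15/2)·(10-(15/2))/2 = -1425/8 kN·m
Superposition: M = Σ M_i = -1373/8 kN·m ≈ -171.625000 kN·m

M(15/2) = -1373/8 kN·m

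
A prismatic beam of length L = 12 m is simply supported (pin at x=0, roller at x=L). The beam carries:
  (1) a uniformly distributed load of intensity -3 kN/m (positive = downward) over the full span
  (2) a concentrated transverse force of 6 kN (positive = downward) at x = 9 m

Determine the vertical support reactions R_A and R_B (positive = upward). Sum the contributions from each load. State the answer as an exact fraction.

R_A = -33/2 kN, R_B = -27/2 kN

Load 1 — uniform load w=-3 kN/m over full span:
  R_A = wL/2 = (-3)·12/2 = -18 kN
  R_B = wL/2 = (-3)·12/2 = -18 kN
Load 2 — point force P=6 kN at a=9 m (b=L-a=3):
  R_A = Pb/L = 6·3/12 = 3/2 kN
  R_B = Pa/L = 6·9/12 = 9/2 kN
Superposition: R_A = -33/2 kN, R_B = -27/2 kN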